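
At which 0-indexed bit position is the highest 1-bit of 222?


0b11011110. Highest set bit at position 7

7


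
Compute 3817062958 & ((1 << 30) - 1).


3817062958 & 1073741823 = 595837486

595837486


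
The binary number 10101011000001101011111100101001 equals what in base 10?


10101011000001101011111100101001 in decimal = 2869346089

2869346089


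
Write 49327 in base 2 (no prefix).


49327 = 1100000010101111 in binary

1100000010101111


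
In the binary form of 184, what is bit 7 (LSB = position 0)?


0b10111000, position 7 = 1

1


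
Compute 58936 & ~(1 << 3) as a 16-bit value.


58936 & ~(1 << 3) = 58928

58928


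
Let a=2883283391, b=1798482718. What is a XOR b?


2883283391 ^ 1798482718 = 3236545185

3236545185


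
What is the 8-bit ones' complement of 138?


138 ^ 255 = 117

117


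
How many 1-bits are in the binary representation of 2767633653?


0b10100100111101101011110011110101 has 20 set bits

20


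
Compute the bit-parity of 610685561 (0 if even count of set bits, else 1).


0b100100011001100101001001111001 has 14 ones => parity 0

0


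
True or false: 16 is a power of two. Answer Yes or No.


0b10000. Only one bit set => Yes

Yes


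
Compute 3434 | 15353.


0b110101101010 | 0b11101111111001 = 0b11111111111011 = 16379

16379


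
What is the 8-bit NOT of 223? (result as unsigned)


~0b11011111 = 0b100000 = 32 (8-bit unsigned)

32


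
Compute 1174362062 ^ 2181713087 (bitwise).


0b1000101111111110101011111001110 ^ 0b10000010000010100100110010111111 = 0b11000111111101010001101101110001 = 3354729329

3354729329


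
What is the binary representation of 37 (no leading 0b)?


37 = 100101 in binary

100101


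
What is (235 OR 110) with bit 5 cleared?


Step 1: 235 | 110 = 239
Step 2: 239 & ~(1 << 5) = 207

207


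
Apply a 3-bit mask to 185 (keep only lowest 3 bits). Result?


185 & 7 = 1

1


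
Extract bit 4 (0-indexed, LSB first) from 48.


0b110000, position 4 = 1

1


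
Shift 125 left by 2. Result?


0b1111101 << 2 = 0b111110100 = 500

500


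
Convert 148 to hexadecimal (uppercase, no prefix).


148 = 94 hex

94


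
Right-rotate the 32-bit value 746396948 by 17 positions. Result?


Rotate 0b101100011111010001110100010100 right by 17 (32-bit) = 0b10001110100010100001011000111110 = 2391414334

2391414334


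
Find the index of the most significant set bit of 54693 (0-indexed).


0b1101010110100101. Highest set bit at position 15

15


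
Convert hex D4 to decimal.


D4 hex = 212 decimal

212


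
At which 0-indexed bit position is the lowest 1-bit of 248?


0b11111000. Lowest set bit at position 3

3


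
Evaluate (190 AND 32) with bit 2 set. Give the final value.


Step 1: 190 & 32 = 32
Step 2: 32 | (1 << 2) = 32 | 4 = 36

36


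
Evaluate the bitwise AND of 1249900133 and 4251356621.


0b1001010011111111111011001100101 & 0b11111101011001101000110111001101 = 0b1001000011001101000010001000101 = 1214678085

1214678085


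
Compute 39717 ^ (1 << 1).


39717 ^ (1 << 1) = 39717 ^ 2 = 39719

39719


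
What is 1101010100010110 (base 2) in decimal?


1101010100010110 in decimal = 54550

54550


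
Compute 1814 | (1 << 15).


1814 | (1 << 15) = 1814 | 32768 = 34582

34582


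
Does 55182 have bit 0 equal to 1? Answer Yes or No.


0b1101011110001110, bit 0 = 0. No

No


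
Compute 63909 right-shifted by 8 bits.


0b1111100110100101 >> 8 = 0b11111001 = 249

249


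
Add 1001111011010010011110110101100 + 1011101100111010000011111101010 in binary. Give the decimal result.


1001111011010010011110110101100 + 1011101100111010000011111101010 = 10101101000001100100010110010110 = 2902869398

2902869398


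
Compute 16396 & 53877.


0b100000000001100 & 0b1101001001110101 = 0b100000000000100 = 16388

16388


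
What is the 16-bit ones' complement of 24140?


24140 ^ 65535 = 41395

41395


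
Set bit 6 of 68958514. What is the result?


68958514 | (1 << 6) = 68958514 | 64 = 68958578

68958578


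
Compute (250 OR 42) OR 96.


Step 1: 250 | 42 = 250
Step 2: 250 | 96 = 250

250


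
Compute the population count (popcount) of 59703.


0b1110100100110111 has 10 set bits

10


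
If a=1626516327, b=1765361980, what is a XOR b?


1626516327 ^ 1765361980 = 164356699

164356699


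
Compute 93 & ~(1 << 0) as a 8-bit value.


93 & ~(1 << 0) = 92

92


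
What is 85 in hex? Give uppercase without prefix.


85 = 55 hex

55


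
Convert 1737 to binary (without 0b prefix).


1737 = 11011001001 in binary

11011001001


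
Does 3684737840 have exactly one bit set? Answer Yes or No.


0b11011011101000001010001100110000. Multiple bits set => No

No


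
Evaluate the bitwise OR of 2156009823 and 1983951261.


0b10000000100000100001100101011111 | 0b1110110010000001011000110011101 = 0b11110110110000101011100111011111 = 4139956703

4139956703


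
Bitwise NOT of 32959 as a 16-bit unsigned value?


~0b1000000010111111 = 0b111111101000000 = 32576 (16-bit unsigned)

32576


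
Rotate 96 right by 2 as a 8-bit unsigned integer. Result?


Rotate 0b1100000 right by 2 (8-bit) = 0b11000 = 24

24


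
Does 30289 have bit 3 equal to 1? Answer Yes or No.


0b111011001010001, bit 3 = 0. No

No


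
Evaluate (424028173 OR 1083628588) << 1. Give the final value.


Step 1: 424028173 | 1083628588 = 1507261485
Step 2: 1507261485 << 1 = 3014522970

3014522970


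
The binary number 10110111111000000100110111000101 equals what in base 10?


10110111111000000100110111000101 in decimal = 3084930501

3084930501


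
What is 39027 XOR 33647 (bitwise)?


0b1001100001110011 ^ 0b1000001101101111 = 0b1101100011100 = 6940

6940


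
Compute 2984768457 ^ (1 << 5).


2984768457 ^ (1 << 5) = 2984768457 ^ 32 = 2984768489

2984768489


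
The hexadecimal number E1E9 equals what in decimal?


E1E9 hex = 57833 decimal

57833


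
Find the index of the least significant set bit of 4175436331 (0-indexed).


0b11111000111000000001101000101011. Lowest set bit at position 0

0


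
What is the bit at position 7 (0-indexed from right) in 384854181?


0b10110111100000110100010100101, position 7 = 1

1


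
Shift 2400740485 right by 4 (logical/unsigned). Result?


0b10001111000110000110010010000101 >> 4 = 0b1000111100011000011001001000 = 150046280

150046280


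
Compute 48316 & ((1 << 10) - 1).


48316 & 1023 = 188

188


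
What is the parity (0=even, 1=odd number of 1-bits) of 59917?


0b1110101000001101 has 8 ones => parity 0

0


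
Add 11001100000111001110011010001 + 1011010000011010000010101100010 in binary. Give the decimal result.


11001100000111001110011010001 + 1011010000011010000010101100010 = 1110011100100001010001000110011 = 1938858547

1938858547


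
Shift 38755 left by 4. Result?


0b1001011101100011 << 4 = 0b10010111011000110000 = 620080

620080


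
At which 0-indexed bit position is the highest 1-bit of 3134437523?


0b10111010110100111011100010010011. Highest set bit at position 31

31


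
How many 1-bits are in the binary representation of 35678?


0b1000101101011110 has 9 set bits

9


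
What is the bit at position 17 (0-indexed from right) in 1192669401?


0b1000111000101101011000011011001, position 17 = 1

1


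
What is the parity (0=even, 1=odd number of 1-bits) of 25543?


0b110001111000111 has 9 ones => parity 1

1


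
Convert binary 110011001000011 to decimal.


110011001000011 in decimal = 26179

26179


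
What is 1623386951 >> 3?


0b1100000110000101110101101000111 >> 3 = 0b1100000110000101110101101000 = 202923368

202923368


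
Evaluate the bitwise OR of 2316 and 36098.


0b100100001100 | 0b1000110100000010 = 0b1000110100001110 = 36110

36110


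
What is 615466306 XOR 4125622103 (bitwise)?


0b100100101011110100010101000010 ^ 0b11110101111001111111111101010111 = 0b11010001010010001011101000010101 = 3511204373

3511204373


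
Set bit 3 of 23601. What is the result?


23601 | (1 << 3) = 23601 | 8 = 23609

23609


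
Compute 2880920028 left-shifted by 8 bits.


0b10101011101101110101100111011100 << 8 = 0b1010101110110111010110011101110000000000 = 737515527168

737515527168


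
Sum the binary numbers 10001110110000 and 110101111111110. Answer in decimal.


10001110110000 + 110101111111110 = 1000111110101110 = 36782

36782


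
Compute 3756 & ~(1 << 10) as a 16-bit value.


3756 & ~(1 << 10) = 2732

2732


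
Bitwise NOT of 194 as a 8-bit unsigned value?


~0b11000010 = 0b111101 = 61 (8-bit unsigned)

61


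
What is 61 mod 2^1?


61 & 1 = 1

1


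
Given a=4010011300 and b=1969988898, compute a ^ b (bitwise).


4010011300 ^ 1969988898 = 2590527366

2590527366


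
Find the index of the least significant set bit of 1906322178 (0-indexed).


0b1110001101000000010101100000010. Lowest set bit at position 1

1


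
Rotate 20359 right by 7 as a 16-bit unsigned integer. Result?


Rotate 0b100111110000111 right by 7 (16-bit) = 0b111010011111 = 3743

3743


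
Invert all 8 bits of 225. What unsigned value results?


225 ^ 255 = 30

30


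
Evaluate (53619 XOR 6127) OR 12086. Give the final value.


Step 1: 53619 ^ 6127 = 50844
Step 2: 50844 | 12086 = 61374

61374


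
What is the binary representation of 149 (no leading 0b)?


149 = 10010101 in binary

10010101


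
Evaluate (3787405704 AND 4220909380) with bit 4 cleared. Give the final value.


Step 1: 3787405704 & 4220909380 = 3784651008
Step 2: 3784651008 & ~(1 << 4) = 3784651008

3784651008


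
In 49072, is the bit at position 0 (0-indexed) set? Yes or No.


0b1011111110110000, bit 0 = 0. No

No


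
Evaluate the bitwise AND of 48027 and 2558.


0b1011101110011011 & 0b100111111110 = 0b100110011010 = 2458

2458


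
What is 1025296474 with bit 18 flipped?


1025296474 ^ (1 << 18) = 1025296474 ^ 262144 = 1025034330

1025034330


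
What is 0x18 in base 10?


18 hex = 24 decimal

24


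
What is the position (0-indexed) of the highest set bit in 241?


0b11110001. Highest set bit at position 7

7


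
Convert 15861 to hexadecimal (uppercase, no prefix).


15861 = 3DF5 hex

3DF5


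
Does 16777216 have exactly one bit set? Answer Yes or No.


0b1000000000000000000000000. Only one bit set => Yes

Yes


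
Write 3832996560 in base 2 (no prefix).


3832996560 = 11100100011101101110001011010000 in binary

11100100011101101110001011010000


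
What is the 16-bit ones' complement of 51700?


51700 ^ 65535 = 13835

13835


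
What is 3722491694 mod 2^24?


3722491694 & 16777215 = 14726958

14726958


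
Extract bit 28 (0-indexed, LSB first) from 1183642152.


0b1000110100011001111001000101000, position 28 = 0

0


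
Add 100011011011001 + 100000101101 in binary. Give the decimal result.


100011011011001 + 100000101101 = 100111100000110 = 20230

20230


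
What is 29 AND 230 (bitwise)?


0b11101 & 0b11100110 = 0b100 = 4

4


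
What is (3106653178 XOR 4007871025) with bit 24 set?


Step 1: 3106653178 ^ 4007871025 = 1472758219
Step 2: 1472758219 | (1 << 24) = 1472758219 | 16777216 = 1472758219

1472758219


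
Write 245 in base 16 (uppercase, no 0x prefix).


245 = F5 hex

F5


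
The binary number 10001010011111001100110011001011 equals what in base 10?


10001010011111001100110011001011 in decimal = 2323434699

2323434699


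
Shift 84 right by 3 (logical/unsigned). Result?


0b1010100 >> 3 = 0b1010 = 10

10


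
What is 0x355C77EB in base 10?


355C77EB hex = 895252459 decimal

895252459


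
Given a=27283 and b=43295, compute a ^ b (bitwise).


27283 ^ 43295 = 50060

50060


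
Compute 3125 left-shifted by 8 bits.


0b110000110101 << 8 = 0b11000011010100000000 = 800000

800000


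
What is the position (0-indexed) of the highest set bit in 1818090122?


0b1101100010111011101101010001010. Highest set bit at position 30

30


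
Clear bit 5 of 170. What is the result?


170 & ~(1 << 5) = 138

138


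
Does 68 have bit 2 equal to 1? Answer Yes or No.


0b1000100, bit 2 = 1. Yes

Yes


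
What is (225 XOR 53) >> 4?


Step 1: 225 ^ 53 = 212
Step 2: 212 >> 4 = 13

13


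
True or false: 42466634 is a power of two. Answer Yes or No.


0b10100001111111110101001010. Multiple bits set => No

No


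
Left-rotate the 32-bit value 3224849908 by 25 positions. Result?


Rotate 0b11000000001101110100110111110100 left by 25 (32-bit) = 0b11101001100000000110111010011011 = 3917508251

3917508251


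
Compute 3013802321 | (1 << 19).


3013802321 | (1 << 19) = 3013802321 | 524288 = 3014326609

3014326609


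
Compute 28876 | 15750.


0b111000011001100 | 0b11110110000110 = 0b111110111001110 = 32206

32206


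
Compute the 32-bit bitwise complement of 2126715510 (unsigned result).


~0b1111110110000110001101001110110 = 0b10000001001111001110010110001001 = 2168251785 (32-bit unsigned)

2168251785


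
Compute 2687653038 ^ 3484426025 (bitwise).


0b10100000001100100101010010101110 ^ 0b11001111101100000001111100101001 = 0b1101111100000100100101110000111 = 1870809991

1870809991


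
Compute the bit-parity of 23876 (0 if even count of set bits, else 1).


0b101110101000100 has 7 ones => parity 1

1


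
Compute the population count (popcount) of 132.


0b10000100 has 2 set bits

2


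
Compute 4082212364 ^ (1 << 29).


4082212364 ^ (1 << 29) = 4082212364 ^ 536870912 = 3545341452

3545341452


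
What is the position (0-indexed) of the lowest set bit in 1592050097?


0b1011110111001001100000110110001. Lowest set bit at position 0

0


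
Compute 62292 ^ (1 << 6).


62292 ^ (1 << 6) = 62292 ^ 64 = 62228

62228


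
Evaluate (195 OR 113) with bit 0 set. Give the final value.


Step 1: 195 | 113 = 243
Step 2: 243 | (1 << 0) = 243 | 1 = 243

243


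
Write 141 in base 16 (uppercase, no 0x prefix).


141 = 8D hex

8D


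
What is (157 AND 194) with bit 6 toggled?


Step 1: 157 & 194 = 128
Step 2: 128 ^ (1 << 6) = 128 ^ 64 = 192

192


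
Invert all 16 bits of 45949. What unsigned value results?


45949 ^ 65535 = 19586

19586


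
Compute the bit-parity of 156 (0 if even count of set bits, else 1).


0b10011100 has 4 ones => parity 0

0


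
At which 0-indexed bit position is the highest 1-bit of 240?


0b11110000. Highest set bit at position 7

7


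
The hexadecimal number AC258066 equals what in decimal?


AC258066 hex = 2888138854 decimal

2888138854


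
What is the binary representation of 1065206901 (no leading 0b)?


1065206901 = 111111011111011100010001110101 in binary

111111011111011100010001110101


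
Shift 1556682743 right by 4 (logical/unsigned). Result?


0b1011100110010010001011111110111 >> 4 = 0b101110011001001000101111111 = 97292671

97292671


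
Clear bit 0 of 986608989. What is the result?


986608989 & ~(1 << 0) = 986608988

986608988


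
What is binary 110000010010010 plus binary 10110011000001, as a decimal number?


110000010010010 + 10110011000001 = 1000110101010011 = 36179

36179


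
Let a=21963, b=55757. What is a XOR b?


21963 ^ 55757 = 35846

35846


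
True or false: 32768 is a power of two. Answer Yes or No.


0b1000000000000000. Only one bit set => Yes

Yes


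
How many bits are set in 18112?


0b100011011000000 has 5 set bits

5


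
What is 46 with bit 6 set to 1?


46 | (1 << 6) = 46 | 64 = 110

110


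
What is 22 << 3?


0b10110 << 3 = 0b10110000 = 176

176


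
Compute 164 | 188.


0b10100100 | 0b10111100 = 0b10111100 = 188

188


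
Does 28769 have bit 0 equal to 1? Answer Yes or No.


0b111000001100001, bit 0 = 1. Yes

Yes


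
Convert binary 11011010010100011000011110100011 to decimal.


11011010010100011000011110100011 in decimal = 3662776227

3662776227


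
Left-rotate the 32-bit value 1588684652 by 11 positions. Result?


Rotate 0b1011110101100010110011101101100 left by 11 (32-bit) = 0b10001011001110110110001011110101 = 2335924981

2335924981


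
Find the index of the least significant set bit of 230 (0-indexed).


0b11100110. Lowest set bit at position 1

1


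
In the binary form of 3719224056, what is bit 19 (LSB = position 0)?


0b11011101101011101101101011111000, position 19 = 1

1


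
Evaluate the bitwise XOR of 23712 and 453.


0b101110010100000 ^ 0b111000101 = 0b101110101100101 = 23909

23909


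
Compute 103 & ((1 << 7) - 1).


103 & 127 = 103

103


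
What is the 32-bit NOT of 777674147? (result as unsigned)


~0b101110010110100101110110100011 = 0b11010001101001011010001001011100 = 3517293148 (32-bit unsigned)

3517293148


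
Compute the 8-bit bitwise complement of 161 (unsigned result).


~0b10100001 = 0b1011110 = 94 (8-bit unsigned)

94


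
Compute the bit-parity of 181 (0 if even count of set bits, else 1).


0b10110101 has 5 ones => parity 1

1


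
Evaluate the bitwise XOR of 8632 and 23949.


0b10000110111000 ^ 0b101110110001101 = 0b111110000110101 = 31797

31797


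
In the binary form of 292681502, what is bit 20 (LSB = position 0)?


0b10001011100011111011100011110, position 20 = 1

1


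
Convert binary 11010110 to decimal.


11010110 in decimal = 214

214


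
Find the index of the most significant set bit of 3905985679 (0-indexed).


0b11101000110100001001110010001111. Highest set bit at position 31

31


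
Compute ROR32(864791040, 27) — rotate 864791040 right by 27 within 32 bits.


Rotate 0b110011100010111010101000000000 right by 27 (32-bit) = 0b1110001011101010100000000000110 = 1903509510

1903509510


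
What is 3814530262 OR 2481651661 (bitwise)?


0b11100011010111010001110011010110 | 0b10010011111010101111111111001101 = 0b11110011111111111111111111011111 = 4093640671

4093640671


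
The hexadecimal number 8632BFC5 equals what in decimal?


8632BFC5 hex = 2251472837 decimal

2251472837


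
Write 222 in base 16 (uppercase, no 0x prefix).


222 = DE hex

DE


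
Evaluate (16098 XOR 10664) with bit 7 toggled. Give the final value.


Step 1: 16098 ^ 10664 = 5962
Step 2: 5962 ^ (1 << 7) = 5962 ^ 128 = 6090

6090


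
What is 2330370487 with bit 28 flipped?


2330370487 ^ (1 << 28) = 2330370487 ^ 268435456 = 2598805943

2598805943


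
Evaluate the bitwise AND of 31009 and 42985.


0b111100100100001 & 0b1010011111101001 = 0b10000100100001 = 8481

8481


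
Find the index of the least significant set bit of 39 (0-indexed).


0b100111. Lowest set bit at position 0

0


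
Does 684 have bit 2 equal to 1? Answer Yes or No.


0b1010101100, bit 2 = 1. Yes

Yes


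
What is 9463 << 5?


0b10010011110111 << 5 = 0b1001001111011100000 = 302816

302816


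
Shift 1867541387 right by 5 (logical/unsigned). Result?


0b1101111010100000110101110001011 >> 5 = 0b11011110101000001101011100 = 58360668

58360668


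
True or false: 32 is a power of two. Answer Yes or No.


0b100000. Only one bit set => Yes

Yes


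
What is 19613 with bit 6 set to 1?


19613 | (1 << 6) = 19613 | 64 = 19677

19677


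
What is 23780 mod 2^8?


23780 & 255 = 228

228


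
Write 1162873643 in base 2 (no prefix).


1162873643 = 1000101010100000000101100101011 in binary

1000101010100000000101100101011


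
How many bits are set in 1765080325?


0b1101001001101001111110100000101 has 16 set bits

16


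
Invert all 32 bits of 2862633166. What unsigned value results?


2862633166 ^ 4294967295 = 1432334129

1432334129


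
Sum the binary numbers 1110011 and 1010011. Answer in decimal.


1110011 + 1010011 = 11000110 = 198

198


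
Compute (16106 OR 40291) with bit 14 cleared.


Step 1: 16106 | 40291 = 49131
Step 2: 49131 & ~(1 << 14) = 49131

49131


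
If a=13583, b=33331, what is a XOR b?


13583 ^ 33331 = 46908

46908


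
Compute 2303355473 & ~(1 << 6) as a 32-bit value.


2303355473 & ~(1 << 6) = 2303355409

2303355409


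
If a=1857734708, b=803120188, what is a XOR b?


1857734708 ^ 803120188 = 1097100296

1097100296


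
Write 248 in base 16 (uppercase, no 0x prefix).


248 = F8 hex

F8


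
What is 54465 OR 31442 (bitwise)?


0b1101010011000001 | 0b111101011010010 = 0b1111111011010011 = 65235

65235


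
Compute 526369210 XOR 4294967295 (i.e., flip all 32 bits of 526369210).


526369210 ^ 4294967295 = 3768598085

3768598085


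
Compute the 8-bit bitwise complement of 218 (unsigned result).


~0b11011010 = 0b100101 = 37 (8-bit unsigned)

37


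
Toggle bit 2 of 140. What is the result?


140 ^ (1 << 2) = 140 ^ 4 = 136

136


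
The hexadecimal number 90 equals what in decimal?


90 hex = 144 decimal

144


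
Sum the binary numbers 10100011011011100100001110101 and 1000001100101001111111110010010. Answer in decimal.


10100011011011100100001110101 + 1000001100101001111111110010010 = 1010110000000101100100000000111 = 1443022855

1443022855


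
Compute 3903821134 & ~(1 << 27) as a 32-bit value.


3903821134 & ~(1 << 27) = 3769603406

3769603406


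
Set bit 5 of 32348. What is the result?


32348 | (1 << 5) = 32348 | 32 = 32380

32380


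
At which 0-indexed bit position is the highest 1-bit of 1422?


0b10110001110. Highest set bit at position 10

10


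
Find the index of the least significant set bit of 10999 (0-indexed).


0b10101011110111. Lowest set bit at position 0

0


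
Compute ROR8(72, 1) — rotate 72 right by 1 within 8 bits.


Rotate 0b1001000 right by 1 (8-bit) = 0b100100 = 36

36


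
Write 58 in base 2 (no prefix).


58 = 111010 in binary

111010


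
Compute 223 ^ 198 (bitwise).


0b11011111 ^ 0b11000110 = 0b11001 = 25

25


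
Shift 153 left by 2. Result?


0b10011001 << 2 = 0b1001100100 = 612

612


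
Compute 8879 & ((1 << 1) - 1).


8879 & 1 = 1

1


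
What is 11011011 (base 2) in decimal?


11011011 in decimal = 219

219


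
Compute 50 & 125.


0b110010 & 0b1111101 = 0b110000 = 48

48


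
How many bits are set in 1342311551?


0b1010000000000100000110001111111 has 12 set bits

12


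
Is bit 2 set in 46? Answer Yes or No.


0b101110, bit 2 = 1. Yes

Yes


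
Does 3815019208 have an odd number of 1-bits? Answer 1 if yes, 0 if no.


0b11100011011001001001001011001000 has 14 ones => parity 0

0


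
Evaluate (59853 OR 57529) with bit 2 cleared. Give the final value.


Step 1: 59853 | 57529 = 59901
Step 2: 59901 & ~(1 << 2) = 59897

59897


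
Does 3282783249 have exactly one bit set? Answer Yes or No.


0b11000011101010110100110000010001. Multiple bits set => No

No


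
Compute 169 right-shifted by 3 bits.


0b10101001 >> 3 = 0b10101 = 21

21


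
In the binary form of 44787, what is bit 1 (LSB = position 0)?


0b1010111011110011, position 1 = 1

1


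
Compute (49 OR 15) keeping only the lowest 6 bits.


Step 1: 49 | 15 = 63
Step 2: 63 & 63 = 63

63


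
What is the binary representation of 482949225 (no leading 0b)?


482949225 = 11100110010010011100001101001 in binary

11100110010010011100001101001


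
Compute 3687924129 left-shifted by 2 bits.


0b11011011110100010100000110100001 << 2 = 0b1101101111010001010000011010000100 = 14751696516

14751696516


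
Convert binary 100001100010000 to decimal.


100001100010000 in decimal = 17168

17168


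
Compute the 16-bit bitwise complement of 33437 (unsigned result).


~0b1000001010011101 = 0b111110101100010 = 32098 (16-bit unsigned)

32098


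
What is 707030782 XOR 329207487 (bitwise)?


0b101010001001000110111011111110 ^ 0b10011100111110100111010111111 = 0b111001101110110010000001000001 = 968564801

968564801


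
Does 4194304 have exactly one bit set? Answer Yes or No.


0b10000000000000000000000. Only one bit set => Yes

Yes


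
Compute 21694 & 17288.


0b101010010111110 & 0b100001110001000 = 0b100000010001000 = 16520

16520


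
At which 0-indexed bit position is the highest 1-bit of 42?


0b101010. Highest set bit at position 5

5


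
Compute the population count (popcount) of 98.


0b1100010 has 3 set bits

3


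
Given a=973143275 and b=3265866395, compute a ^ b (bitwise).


973143275 ^ 3265866395 = 4171880048

4171880048


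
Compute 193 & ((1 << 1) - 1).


193 & 1 = 1

1


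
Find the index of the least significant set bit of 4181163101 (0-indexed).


0b11111001001101110111110001011101. Lowest set bit at position 0

0


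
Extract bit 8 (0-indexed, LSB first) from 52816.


0b1100111001010000, position 8 = 0

0


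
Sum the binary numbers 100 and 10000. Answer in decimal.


100 + 10000 = 10100 = 20

20


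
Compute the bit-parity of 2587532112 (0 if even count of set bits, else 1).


0b10011010001110101001101101010000 has 15 ones => parity 1

1


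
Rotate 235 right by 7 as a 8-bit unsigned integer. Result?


Rotate 0b11101011 right by 7 (8-bit) = 0b11010111 = 215

215


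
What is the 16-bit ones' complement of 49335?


49335 ^ 65535 = 16200

16200


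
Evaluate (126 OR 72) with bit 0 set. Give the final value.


Step 1: 126 | 72 = 126
Step 2: 126 | (1 << 0) = 126 | 1 = 127

127


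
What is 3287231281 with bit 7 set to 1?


3287231281 | (1 << 7) = 3287231281 | 128 = 3287231409

3287231409


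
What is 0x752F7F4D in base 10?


752F7F4D hex = 1966047053 decimal

1966047053


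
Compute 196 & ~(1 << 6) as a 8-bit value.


196 & ~(1 << 6) = 132

132


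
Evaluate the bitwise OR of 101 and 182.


0b1100101 | 0b10110110 = 0b11110111 = 247

247


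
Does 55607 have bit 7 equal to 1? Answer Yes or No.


0b1101100100110111, bit 7 = 0. No

No


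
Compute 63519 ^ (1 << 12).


63519 ^ (1 << 12) = 63519 ^ 4096 = 59423

59423


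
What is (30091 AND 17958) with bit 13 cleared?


Step 1: 30091 & 17958 = 17410
Step 2: 17410 & ~(1 << 13) = 17410

17410


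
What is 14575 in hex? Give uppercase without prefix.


14575 = 38EF hex

38EF


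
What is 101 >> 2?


0b1100101 >> 2 = 0b11001 = 25

25


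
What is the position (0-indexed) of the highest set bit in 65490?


0b1111111111010010. Highest set bit at position 15

15


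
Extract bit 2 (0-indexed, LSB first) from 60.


0b111100, position 2 = 1

1


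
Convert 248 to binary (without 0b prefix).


248 = 11111000 in binary

11111000


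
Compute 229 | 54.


0b11100101 | 0b110110 = 0b11110111 = 247

247


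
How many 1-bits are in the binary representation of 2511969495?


0b10010101101110011001110011010111 has 19 set bits

19


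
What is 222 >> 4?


0b11011110 >> 4 = 0b1101 = 13

13


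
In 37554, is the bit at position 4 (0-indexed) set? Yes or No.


0b1001001010110010, bit 4 = 1. Yes

Yes


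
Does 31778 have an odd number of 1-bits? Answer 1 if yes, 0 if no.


0b111110000100010 has 7 ones => parity 1

1


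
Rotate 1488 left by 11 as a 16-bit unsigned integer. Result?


Rotate 0b10111010000 left by 11 (16-bit) = 0b1000000000101110 = 32814

32814


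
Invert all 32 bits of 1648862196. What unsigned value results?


1648862196 ^ 4294967295 = 2646105099

2646105099


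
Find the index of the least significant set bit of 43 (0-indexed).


0b101011. Lowest set bit at position 0

0


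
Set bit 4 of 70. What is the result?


70 | (1 << 4) = 70 | 16 = 86

86


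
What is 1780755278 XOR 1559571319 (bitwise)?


0b1101010001001000010101101001110 ^ 0b1011100111101010010101101110111 = 0b110110110100010000000000111001 = 919666745

919666745


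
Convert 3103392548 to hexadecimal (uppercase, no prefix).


3103392548 = B8FA0324 hex

B8FA0324


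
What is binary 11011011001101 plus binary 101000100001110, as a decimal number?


11011011001101 + 101000100001110 = 1000011111011011 = 34779

34779


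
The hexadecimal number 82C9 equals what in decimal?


82C9 hex = 33481 decimal

33481


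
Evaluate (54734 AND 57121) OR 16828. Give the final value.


Step 1: 54734 & 57121 = 54528
Step 2: 54528 | 16828 = 54716

54716


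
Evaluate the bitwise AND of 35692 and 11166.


0b1000101101101100 & 0b10101110011110 = 0b101100001100 = 2828

2828


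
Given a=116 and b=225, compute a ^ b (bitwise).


116 ^ 225 = 149

149


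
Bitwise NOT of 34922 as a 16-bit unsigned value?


~0b1000100001101010 = 0b111011110010101 = 30613 (16-bit unsigned)

30613


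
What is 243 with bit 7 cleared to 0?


243 & ~(1 << 7) = 115

115


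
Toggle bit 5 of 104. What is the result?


104 ^ (1 << 5) = 104 ^ 32 = 72

72


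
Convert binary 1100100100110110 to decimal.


1100100100110110 in decimal = 51510

51510


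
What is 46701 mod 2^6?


46701 & 63 = 45

45


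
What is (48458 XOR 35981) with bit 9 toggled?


Step 1: 48458 ^ 35981 = 12743
Step 2: 12743 ^ (1 << 9) = 12743 ^ 512 = 13255

13255


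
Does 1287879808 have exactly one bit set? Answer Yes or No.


0b1001100110000110111110010000000. Multiple bits set => No

No


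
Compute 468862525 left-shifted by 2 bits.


0b11011111100100100011000111101 << 2 = 0b1101111110010010001100011110100 = 1875450100

1875450100


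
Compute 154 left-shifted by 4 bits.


0b10011010 << 4 = 0b100110100000 = 2464

2464


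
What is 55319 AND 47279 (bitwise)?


0b1101100000010111 & 0b1011100010101111 = 0b1001100000000111 = 38919

38919


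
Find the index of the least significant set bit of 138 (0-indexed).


0b10001010. Lowest set bit at position 1

1


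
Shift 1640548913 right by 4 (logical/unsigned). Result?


0b1100001110010001100101000110001 >> 4 = 0b110000111001000110010100011 = 102534307

102534307


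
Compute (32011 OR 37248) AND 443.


Step 1: 32011 | 37248 = 64907
Step 2: 64907 & 443 = 395

395


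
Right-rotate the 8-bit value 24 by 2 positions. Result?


Rotate 0b11000 right by 2 (8-bit) = 0b110 = 6

6


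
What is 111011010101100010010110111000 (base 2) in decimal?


111011010101100010010110111000 in decimal = 995501496

995501496


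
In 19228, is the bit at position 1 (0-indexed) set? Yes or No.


0b100101100011100, bit 1 = 0. No

No


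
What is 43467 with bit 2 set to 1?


43467 | (1 << 2) = 43467 | 4 = 43471

43471


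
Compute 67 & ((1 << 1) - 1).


67 & 1 = 1

1


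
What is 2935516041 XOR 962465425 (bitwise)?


0b10101110111110000110101110001001 ^ 0b111001010111100000111010010001 = 0b10010111101001100110010100011000 = 2544264472

2544264472


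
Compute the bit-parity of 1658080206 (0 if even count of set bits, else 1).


0b1100010110101000100101111001110 has 16 ones => parity 0

0


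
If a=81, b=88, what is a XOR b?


81 ^ 88 = 9

9


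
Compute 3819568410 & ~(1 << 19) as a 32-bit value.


3819568410 & ~(1 << 19) = 3819044122

3819044122


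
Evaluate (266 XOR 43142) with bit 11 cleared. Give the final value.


Step 1: 266 ^ 43142 = 43404
Step 2: 43404 & ~(1 << 11) = 41356

41356


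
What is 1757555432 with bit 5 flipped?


1757555432 ^ (1 << 5) = 1757555432 ^ 32 = 1757555400

1757555400


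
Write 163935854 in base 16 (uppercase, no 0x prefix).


163935854 = 9C5766E hex

9C5766E


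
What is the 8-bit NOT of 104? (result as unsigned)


~0b1101000 = 0b10010111 = 151 (8-bit unsigned)

151


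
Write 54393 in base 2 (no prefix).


54393 = 1101010001111001 in binary

1101010001111001


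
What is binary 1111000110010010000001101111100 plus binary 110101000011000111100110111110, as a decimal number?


1111000110010010000001101111100 + 110101000011000111100110111110 = 10101101110101010111110100111010 = 2916449594

2916449594


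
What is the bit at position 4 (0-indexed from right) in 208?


0b11010000, position 4 = 1

1


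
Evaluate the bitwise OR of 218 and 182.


0b11011010 | 0b10110110 = 0b11111110 = 254

254


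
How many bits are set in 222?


0b11011110 has 6 set bits

6


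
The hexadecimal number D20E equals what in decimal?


D20E hex = 53774 decimal

53774


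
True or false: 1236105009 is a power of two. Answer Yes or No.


0b1001001101011010111011100110001. Multiple bits set => No

No


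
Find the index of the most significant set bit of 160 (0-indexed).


0b10100000. Highest set bit at position 7

7


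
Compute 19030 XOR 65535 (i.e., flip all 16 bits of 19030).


19030 ^ 65535 = 46505

46505


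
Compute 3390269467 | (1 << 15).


3390269467 | (1 << 15) = 3390269467 | 32768 = 3390302235

3390302235


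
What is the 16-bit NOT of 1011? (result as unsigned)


~0b1111110011 = 0b1111110000001100 = 64524 (16-bit unsigned)

64524


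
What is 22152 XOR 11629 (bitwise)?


0b101011010001000 ^ 0b10110101101101 = 0b111101111100101 = 31717

31717


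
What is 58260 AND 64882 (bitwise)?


0b1110001110010100 & 0b1111110101110010 = 0b1110000100010000 = 57616

57616


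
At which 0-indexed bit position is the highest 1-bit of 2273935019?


0b10000111100010010111111010101011. Highest set bit at position 31

31


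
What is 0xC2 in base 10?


C2 hex = 194 decimal

194


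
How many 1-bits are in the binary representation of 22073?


0b101011000111001 has 8 set bits

8


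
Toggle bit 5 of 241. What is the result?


241 ^ (1 << 5) = 241 ^ 32 = 209

209


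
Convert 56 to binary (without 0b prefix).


56 = 111000 in binary

111000


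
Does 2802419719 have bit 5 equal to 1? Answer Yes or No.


0b10100111000010011000100000000111, bit 5 = 0. No

No


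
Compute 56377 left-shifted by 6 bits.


0b1101110000111001 << 6 = 0b1101110000111001000000 = 3608128

3608128


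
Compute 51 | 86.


0b110011 | 0b1010110 = 0b1110111 = 119

119


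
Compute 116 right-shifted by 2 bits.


0b1110100 >> 2 = 0b11101 = 29

29


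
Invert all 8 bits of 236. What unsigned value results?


236 ^ 255 = 19

19


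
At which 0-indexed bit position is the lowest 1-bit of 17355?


0b100001111001011. Lowest set bit at position 0

0


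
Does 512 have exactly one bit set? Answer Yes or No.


0b1000000000. Only one bit set => Yes

Yes


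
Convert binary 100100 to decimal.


100100 in decimal = 36

36


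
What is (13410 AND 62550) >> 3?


Step 1: 13410 & 62550 = 13378
Step 2: 13378 >> 3 = 1672

1672


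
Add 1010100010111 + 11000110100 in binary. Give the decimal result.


1010100010111 + 11000110100 = 1101101001011 = 6987

6987


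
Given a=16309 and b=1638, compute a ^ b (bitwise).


16309 ^ 1638 = 14803

14803


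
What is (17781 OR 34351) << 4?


Step 1: 17781 | 34351 = 51071
Step 2: 51071 << 4 = 817136

817136


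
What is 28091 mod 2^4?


28091 & 15 = 11

11


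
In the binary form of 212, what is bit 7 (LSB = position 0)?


0b11010100, position 7 = 1

1


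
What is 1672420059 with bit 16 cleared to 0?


1672420059 & ~(1 << 16) = 1672354523

1672354523


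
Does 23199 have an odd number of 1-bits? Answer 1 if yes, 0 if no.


0b101101010011111 has 10 ones => parity 0

0


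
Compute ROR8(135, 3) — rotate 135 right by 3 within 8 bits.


Rotate 0b10000111 right by 3 (8-bit) = 0b11110000 = 240

240


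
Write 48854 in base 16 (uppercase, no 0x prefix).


48854 = BED6 hex

BED6


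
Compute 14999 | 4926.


0b11101010010111 | 0b1001100111110 = 0b11101110111111 = 15295

15295


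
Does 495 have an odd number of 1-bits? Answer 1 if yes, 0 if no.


0b111101111 has 8 ones => parity 0

0


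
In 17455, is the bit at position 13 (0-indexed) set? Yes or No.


0b100010000101111, bit 13 = 0. No

No


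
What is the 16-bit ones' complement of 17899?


17899 ^ 65535 = 47636

47636


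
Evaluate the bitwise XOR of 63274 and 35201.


0b1111011100101010 ^ 0b1000100110000001 = 0b111111010101011 = 32427

32427


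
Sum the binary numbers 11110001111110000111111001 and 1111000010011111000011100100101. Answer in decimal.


11110001111110000111111001 + 1111000010011111000011100100101 = 1111100000101110110100100011110 = 2081909022

2081909022


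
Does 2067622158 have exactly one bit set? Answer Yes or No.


0b1111011001111010110100100001110. Multiple bits set => No

No


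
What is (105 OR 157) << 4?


Step 1: 105 | 157 = 253
Step 2: 253 << 4 = 4048

4048


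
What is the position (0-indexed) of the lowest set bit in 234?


0b11101010. Lowest set bit at position 1

1


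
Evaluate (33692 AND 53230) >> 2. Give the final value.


Step 1: 33692 & 53230 = 33676
Step 2: 33676 >> 2 = 8419

8419


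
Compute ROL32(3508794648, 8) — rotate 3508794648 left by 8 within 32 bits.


Rotate 0b11010001001000111111010100011000 left by 8 (32-bit) = 0b100011111101010001100011010001 = 603265233

603265233


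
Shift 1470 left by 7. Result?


0b10110111110 << 7 = 0b101101111100000000 = 188160

188160


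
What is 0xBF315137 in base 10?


BF315137 hex = 3207680311 decimal

3207680311


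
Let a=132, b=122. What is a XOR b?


132 ^ 122 = 254

254


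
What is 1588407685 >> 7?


0b1011110101011010010110110000101 >> 7 = 0b101111010101101001011011 = 12409435

12409435


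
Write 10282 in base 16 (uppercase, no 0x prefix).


10282 = 282A hex

282A


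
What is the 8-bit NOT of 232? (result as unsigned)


~0b11101000 = 0b10111 = 23 (8-bit unsigned)

23


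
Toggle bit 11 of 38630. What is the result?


38630 ^ (1 << 11) = 38630 ^ 2048 = 40678

40678


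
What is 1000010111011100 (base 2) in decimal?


1000010111011100 in decimal = 34268

34268


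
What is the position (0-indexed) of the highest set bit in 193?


0b11000001. Highest set bit at position 7

7


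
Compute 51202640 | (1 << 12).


51202640 | (1 << 12) = 51202640 | 4096 = 51206736

51206736


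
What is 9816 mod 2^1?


9816 & 1 = 0

0


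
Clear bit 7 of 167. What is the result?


167 & ~(1 << 7) = 39

39


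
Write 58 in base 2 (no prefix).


58 = 111010 in binary

111010


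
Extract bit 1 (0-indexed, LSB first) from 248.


0b11111000, position 1 = 0

0


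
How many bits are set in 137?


0b10001001 has 3 set bits

3


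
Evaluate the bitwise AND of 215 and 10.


0b11010111 & 0b1010 = 0b10 = 2

2


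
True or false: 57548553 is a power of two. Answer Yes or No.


0b11011011100001111100001001. Multiple bits set => No

No


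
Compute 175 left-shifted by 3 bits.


0b10101111 << 3 = 0b10101111000 = 1400

1400


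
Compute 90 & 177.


0b1011010 & 0b10110001 = 0b10000 = 16

16


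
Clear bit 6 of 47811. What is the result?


47811 & ~(1 << 6) = 47747

47747
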